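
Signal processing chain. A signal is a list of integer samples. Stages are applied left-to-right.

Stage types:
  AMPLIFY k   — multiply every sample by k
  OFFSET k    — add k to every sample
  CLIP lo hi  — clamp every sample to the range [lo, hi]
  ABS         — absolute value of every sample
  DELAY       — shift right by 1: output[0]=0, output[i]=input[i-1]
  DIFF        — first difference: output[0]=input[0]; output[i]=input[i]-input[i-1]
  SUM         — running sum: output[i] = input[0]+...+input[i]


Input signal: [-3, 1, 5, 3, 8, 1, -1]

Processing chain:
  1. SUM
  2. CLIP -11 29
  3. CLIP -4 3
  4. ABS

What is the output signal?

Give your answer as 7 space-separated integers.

Input: [-3, 1, 5, 3, 8, 1, -1]
Stage 1 (SUM): sum[0..0]=-3, sum[0..1]=-2, sum[0..2]=3, sum[0..3]=6, sum[0..4]=14, sum[0..5]=15, sum[0..6]=14 -> [-3, -2, 3, 6, 14, 15, 14]
Stage 2 (CLIP -11 29): clip(-3,-11,29)=-3, clip(-2,-11,29)=-2, clip(3,-11,29)=3, clip(6,-11,29)=6, clip(14,-11,29)=14, clip(15,-11,29)=15, clip(14,-11,29)=14 -> [-3, -2, 3, 6, 14, 15, 14]
Stage 3 (CLIP -4 3): clip(-3,-4,3)=-3, clip(-2,-4,3)=-2, clip(3,-4,3)=3, clip(6,-4,3)=3, clip(14,-4,3)=3, clip(15,-4,3)=3, clip(14,-4,3)=3 -> [-3, -2, 3, 3, 3, 3, 3]
Stage 4 (ABS): |-3|=3, |-2|=2, |3|=3, |3|=3, |3|=3, |3|=3, |3|=3 -> [3, 2, 3, 3, 3, 3, 3]

Answer: 3 2 3 3 3 3 3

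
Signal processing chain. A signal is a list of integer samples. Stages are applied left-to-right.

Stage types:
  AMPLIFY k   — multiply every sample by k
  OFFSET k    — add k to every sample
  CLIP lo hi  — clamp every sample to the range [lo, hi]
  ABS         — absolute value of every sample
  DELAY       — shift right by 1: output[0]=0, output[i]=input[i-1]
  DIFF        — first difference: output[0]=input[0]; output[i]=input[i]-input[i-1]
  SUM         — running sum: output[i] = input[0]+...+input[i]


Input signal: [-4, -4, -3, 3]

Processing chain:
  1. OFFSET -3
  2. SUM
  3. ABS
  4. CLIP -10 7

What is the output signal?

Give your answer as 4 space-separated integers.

Answer: 7 7 7 7

Derivation:
Input: [-4, -4, -3, 3]
Stage 1 (OFFSET -3): -4+-3=-7, -4+-3=-7, -3+-3=-6, 3+-3=0 -> [-7, -7, -6, 0]
Stage 2 (SUM): sum[0..0]=-7, sum[0..1]=-14, sum[0..2]=-20, sum[0..3]=-20 -> [-7, -14, -20, -20]
Stage 3 (ABS): |-7|=7, |-14|=14, |-20|=20, |-20|=20 -> [7, 14, 20, 20]
Stage 4 (CLIP -10 7): clip(7,-10,7)=7, clip(14,-10,7)=7, clip(20,-10,7)=7, clip(20,-10,7)=7 -> [7, 7, 7, 7]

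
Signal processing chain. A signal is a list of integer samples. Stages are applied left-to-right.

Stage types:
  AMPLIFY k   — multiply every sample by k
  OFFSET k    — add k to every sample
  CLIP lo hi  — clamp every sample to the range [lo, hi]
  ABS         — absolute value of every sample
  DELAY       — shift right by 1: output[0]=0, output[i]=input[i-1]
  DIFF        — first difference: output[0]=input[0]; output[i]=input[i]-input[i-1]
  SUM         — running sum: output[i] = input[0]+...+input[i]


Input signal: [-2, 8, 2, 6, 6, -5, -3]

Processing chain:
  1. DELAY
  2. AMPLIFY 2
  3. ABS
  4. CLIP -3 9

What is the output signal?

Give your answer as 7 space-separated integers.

Answer: 0 4 9 4 9 9 9

Derivation:
Input: [-2, 8, 2, 6, 6, -5, -3]
Stage 1 (DELAY): [0, -2, 8, 2, 6, 6, -5] = [0, -2, 8, 2, 6, 6, -5] -> [0, -2, 8, 2, 6, 6, -5]
Stage 2 (AMPLIFY 2): 0*2=0, -2*2=-4, 8*2=16, 2*2=4, 6*2=12, 6*2=12, -5*2=-10 -> [0, -4, 16, 4, 12, 12, -10]
Stage 3 (ABS): |0|=0, |-4|=4, |16|=16, |4|=4, |12|=12, |12|=12, |-10|=10 -> [0, 4, 16, 4, 12, 12, 10]
Stage 4 (CLIP -3 9): clip(0,-3,9)=0, clip(4,-3,9)=4, clip(16,-3,9)=9, clip(4,-3,9)=4, clip(12,-3,9)=9, clip(12,-3,9)=9, clip(10,-3,9)=9 -> [0, 4, 9, 4, 9, 9, 9]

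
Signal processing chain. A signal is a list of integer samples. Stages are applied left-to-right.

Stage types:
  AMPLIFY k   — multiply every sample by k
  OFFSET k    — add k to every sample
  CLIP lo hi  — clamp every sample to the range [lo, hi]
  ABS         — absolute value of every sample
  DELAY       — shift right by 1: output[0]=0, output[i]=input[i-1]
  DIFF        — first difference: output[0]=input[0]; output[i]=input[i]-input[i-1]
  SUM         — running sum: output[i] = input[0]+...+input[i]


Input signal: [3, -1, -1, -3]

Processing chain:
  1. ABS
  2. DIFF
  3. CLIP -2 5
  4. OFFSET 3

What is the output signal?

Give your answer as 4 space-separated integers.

Answer: 6 1 3 5

Derivation:
Input: [3, -1, -1, -3]
Stage 1 (ABS): |3|=3, |-1|=1, |-1|=1, |-3|=3 -> [3, 1, 1, 3]
Stage 2 (DIFF): s[0]=3, 1-3=-2, 1-1=0, 3-1=2 -> [3, -2, 0, 2]
Stage 3 (CLIP -2 5): clip(3,-2,5)=3, clip(-2,-2,5)=-2, clip(0,-2,5)=0, clip(2,-2,5)=2 -> [3, -2, 0, 2]
Stage 4 (OFFSET 3): 3+3=6, -2+3=1, 0+3=3, 2+3=5 -> [6, 1, 3, 5]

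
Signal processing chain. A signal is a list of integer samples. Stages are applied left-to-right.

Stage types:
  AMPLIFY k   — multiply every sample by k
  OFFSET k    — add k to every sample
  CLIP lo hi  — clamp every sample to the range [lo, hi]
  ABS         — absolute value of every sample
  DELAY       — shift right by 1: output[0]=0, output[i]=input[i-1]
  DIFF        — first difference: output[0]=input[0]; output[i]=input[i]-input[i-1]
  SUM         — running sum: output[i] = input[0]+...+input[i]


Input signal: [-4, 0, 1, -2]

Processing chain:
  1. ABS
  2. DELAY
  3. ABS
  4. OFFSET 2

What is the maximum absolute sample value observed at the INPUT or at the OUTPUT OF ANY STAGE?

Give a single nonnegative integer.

Answer: 6

Derivation:
Input: [-4, 0, 1, -2] (max |s|=4)
Stage 1 (ABS): |-4|=4, |0|=0, |1|=1, |-2|=2 -> [4, 0, 1, 2] (max |s|=4)
Stage 2 (DELAY): [0, 4, 0, 1] = [0, 4, 0, 1] -> [0, 4, 0, 1] (max |s|=4)
Stage 3 (ABS): |0|=0, |4|=4, |0|=0, |1|=1 -> [0, 4, 0, 1] (max |s|=4)
Stage 4 (OFFSET 2): 0+2=2, 4+2=6, 0+2=2, 1+2=3 -> [2, 6, 2, 3] (max |s|=6)
Overall max amplitude: 6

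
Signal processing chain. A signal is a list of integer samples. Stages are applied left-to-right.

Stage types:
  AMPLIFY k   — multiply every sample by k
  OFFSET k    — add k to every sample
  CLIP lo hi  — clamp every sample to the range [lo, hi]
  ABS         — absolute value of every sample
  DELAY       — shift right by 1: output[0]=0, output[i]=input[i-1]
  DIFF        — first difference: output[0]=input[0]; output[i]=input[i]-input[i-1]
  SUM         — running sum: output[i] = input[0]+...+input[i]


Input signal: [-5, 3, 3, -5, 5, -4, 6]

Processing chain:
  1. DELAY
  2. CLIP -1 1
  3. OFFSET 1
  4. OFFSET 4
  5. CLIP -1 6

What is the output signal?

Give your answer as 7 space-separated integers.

Answer: 5 4 6 6 4 6 4

Derivation:
Input: [-5, 3, 3, -5, 5, -4, 6]
Stage 1 (DELAY): [0, -5, 3, 3, -5, 5, -4] = [0, -5, 3, 3, -5, 5, -4] -> [0, -5, 3, 3, -5, 5, -4]
Stage 2 (CLIP -1 1): clip(0,-1,1)=0, clip(-5,-1,1)=-1, clip(3,-1,1)=1, clip(3,-1,1)=1, clip(-5,-1,1)=-1, clip(5,-1,1)=1, clip(-4,-1,1)=-1 -> [0, -1, 1, 1, -1, 1, -1]
Stage 3 (OFFSET 1): 0+1=1, -1+1=0, 1+1=2, 1+1=2, -1+1=0, 1+1=2, -1+1=0 -> [1, 0, 2, 2, 0, 2, 0]
Stage 4 (OFFSET 4): 1+4=5, 0+4=4, 2+4=6, 2+4=6, 0+4=4, 2+4=6, 0+4=4 -> [5, 4, 6, 6, 4, 6, 4]
Stage 5 (CLIP -1 6): clip(5,-1,6)=5, clip(4,-1,6)=4, clip(6,-1,6)=6, clip(6,-1,6)=6, clip(4,-1,6)=4, clip(6,-1,6)=6, clip(4,-1,6)=4 -> [5, 4, 6, 6, 4, 6, 4]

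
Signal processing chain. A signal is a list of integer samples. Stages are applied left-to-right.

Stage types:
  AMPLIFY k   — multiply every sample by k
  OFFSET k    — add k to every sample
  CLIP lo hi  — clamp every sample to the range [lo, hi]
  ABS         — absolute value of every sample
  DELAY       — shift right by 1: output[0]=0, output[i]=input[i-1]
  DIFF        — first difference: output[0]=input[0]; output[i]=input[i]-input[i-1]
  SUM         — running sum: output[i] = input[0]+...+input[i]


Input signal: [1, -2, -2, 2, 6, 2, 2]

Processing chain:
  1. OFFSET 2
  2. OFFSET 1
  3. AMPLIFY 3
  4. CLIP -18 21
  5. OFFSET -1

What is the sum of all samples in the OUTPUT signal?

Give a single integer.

Input: [1, -2, -2, 2, 6, 2, 2]
Stage 1 (OFFSET 2): 1+2=3, -2+2=0, -2+2=0, 2+2=4, 6+2=8, 2+2=4, 2+2=4 -> [3, 0, 0, 4, 8, 4, 4]
Stage 2 (OFFSET 1): 3+1=4, 0+1=1, 0+1=1, 4+1=5, 8+1=9, 4+1=5, 4+1=5 -> [4, 1, 1, 5, 9, 5, 5]
Stage 3 (AMPLIFY 3): 4*3=12, 1*3=3, 1*3=3, 5*3=15, 9*3=27, 5*3=15, 5*3=15 -> [12, 3, 3, 15, 27, 15, 15]
Stage 4 (CLIP -18 21): clip(12,-18,21)=12, clip(3,-18,21)=3, clip(3,-18,21)=3, clip(15,-18,21)=15, clip(27,-18,21)=21, clip(15,-18,21)=15, clip(15,-18,21)=15 -> [12, 3, 3, 15, 21, 15, 15]
Stage 5 (OFFSET -1): 12+-1=11, 3+-1=2, 3+-1=2, 15+-1=14, 21+-1=20, 15+-1=14, 15+-1=14 -> [11, 2, 2, 14, 20, 14, 14]
Output sum: 77

Answer: 77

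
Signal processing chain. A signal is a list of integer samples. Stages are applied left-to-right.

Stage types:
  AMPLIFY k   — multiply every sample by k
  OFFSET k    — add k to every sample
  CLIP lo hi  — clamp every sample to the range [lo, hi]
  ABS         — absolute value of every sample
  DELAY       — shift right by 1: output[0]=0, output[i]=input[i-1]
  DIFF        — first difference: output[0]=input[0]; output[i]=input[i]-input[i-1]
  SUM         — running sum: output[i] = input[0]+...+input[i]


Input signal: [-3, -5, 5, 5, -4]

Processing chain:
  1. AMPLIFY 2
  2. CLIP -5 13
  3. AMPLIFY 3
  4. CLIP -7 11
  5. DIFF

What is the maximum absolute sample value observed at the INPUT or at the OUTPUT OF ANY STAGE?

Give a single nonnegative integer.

Answer: 30

Derivation:
Input: [-3, -5, 5, 5, -4] (max |s|=5)
Stage 1 (AMPLIFY 2): -3*2=-6, -5*2=-10, 5*2=10, 5*2=10, -4*2=-8 -> [-6, -10, 10, 10, -8] (max |s|=10)
Stage 2 (CLIP -5 13): clip(-6,-5,13)=-5, clip(-10,-5,13)=-5, clip(10,-5,13)=10, clip(10,-5,13)=10, clip(-8,-5,13)=-5 -> [-5, -5, 10, 10, -5] (max |s|=10)
Stage 3 (AMPLIFY 3): -5*3=-15, -5*3=-15, 10*3=30, 10*3=30, -5*3=-15 -> [-15, -15, 30, 30, -15] (max |s|=30)
Stage 4 (CLIP -7 11): clip(-15,-7,11)=-7, clip(-15,-7,11)=-7, clip(30,-7,11)=11, clip(30,-7,11)=11, clip(-15,-7,11)=-7 -> [-7, -7, 11, 11, -7] (max |s|=11)
Stage 5 (DIFF): s[0]=-7, -7--7=0, 11--7=18, 11-11=0, -7-11=-18 -> [-7, 0, 18, 0, -18] (max |s|=18)
Overall max amplitude: 30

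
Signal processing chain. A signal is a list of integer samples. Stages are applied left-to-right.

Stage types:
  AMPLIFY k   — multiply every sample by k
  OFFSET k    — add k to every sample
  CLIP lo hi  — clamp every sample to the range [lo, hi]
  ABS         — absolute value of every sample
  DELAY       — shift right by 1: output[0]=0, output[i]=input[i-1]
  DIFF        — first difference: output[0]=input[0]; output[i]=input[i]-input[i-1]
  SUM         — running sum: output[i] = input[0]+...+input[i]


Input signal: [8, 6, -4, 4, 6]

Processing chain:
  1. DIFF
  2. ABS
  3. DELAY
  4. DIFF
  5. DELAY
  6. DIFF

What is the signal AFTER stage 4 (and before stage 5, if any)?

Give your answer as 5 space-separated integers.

Input: [8, 6, -4, 4, 6]
Stage 1 (DIFF): s[0]=8, 6-8=-2, -4-6=-10, 4--4=8, 6-4=2 -> [8, -2, -10, 8, 2]
Stage 2 (ABS): |8|=8, |-2|=2, |-10|=10, |8|=8, |2|=2 -> [8, 2, 10, 8, 2]
Stage 3 (DELAY): [0, 8, 2, 10, 8] = [0, 8, 2, 10, 8] -> [0, 8, 2, 10, 8]
Stage 4 (DIFF): s[0]=0, 8-0=8, 2-8=-6, 10-2=8, 8-10=-2 -> [0, 8, -6, 8, -2]

Answer: 0 8 -6 8 -2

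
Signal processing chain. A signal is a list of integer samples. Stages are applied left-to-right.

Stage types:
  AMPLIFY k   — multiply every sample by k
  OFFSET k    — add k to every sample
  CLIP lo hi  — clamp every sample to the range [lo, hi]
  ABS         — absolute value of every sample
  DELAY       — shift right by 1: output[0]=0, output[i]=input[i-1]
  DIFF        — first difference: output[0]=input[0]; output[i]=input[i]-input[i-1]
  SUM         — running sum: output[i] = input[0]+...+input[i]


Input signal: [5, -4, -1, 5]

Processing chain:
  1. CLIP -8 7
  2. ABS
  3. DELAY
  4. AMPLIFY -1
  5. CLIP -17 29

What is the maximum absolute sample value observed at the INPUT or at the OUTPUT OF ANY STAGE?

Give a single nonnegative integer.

Input: [5, -4, -1, 5] (max |s|=5)
Stage 1 (CLIP -8 7): clip(5,-8,7)=5, clip(-4,-8,7)=-4, clip(-1,-8,7)=-1, clip(5,-8,7)=5 -> [5, -4, -1, 5] (max |s|=5)
Stage 2 (ABS): |5|=5, |-4|=4, |-1|=1, |5|=5 -> [5, 4, 1, 5] (max |s|=5)
Stage 3 (DELAY): [0, 5, 4, 1] = [0, 5, 4, 1] -> [0, 5, 4, 1] (max |s|=5)
Stage 4 (AMPLIFY -1): 0*-1=0, 5*-1=-5, 4*-1=-4, 1*-1=-1 -> [0, -5, -4, -1] (max |s|=5)
Stage 5 (CLIP -17 29): clip(0,-17,29)=0, clip(-5,-17,29)=-5, clip(-4,-17,29)=-4, clip(-1,-17,29)=-1 -> [0, -5, -4, -1] (max |s|=5)
Overall max amplitude: 5

Answer: 5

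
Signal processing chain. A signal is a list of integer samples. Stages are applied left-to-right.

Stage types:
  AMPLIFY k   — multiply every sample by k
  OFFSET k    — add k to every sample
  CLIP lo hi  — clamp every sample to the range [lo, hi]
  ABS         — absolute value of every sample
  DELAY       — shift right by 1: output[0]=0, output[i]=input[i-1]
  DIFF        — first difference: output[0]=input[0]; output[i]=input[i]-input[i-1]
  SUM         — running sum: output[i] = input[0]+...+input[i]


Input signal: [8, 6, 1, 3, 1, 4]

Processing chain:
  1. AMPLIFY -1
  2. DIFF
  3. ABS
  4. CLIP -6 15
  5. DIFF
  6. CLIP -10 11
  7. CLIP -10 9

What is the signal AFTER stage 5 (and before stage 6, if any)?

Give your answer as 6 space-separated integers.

Input: [8, 6, 1, 3, 1, 4]
Stage 1 (AMPLIFY -1): 8*-1=-8, 6*-1=-6, 1*-1=-1, 3*-1=-3, 1*-1=-1, 4*-1=-4 -> [-8, -6, -1, -3, -1, -4]
Stage 2 (DIFF): s[0]=-8, -6--8=2, -1--6=5, -3--1=-2, -1--3=2, -4--1=-3 -> [-8, 2, 5, -2, 2, -3]
Stage 3 (ABS): |-8|=8, |2|=2, |5|=5, |-2|=2, |2|=2, |-3|=3 -> [8, 2, 5, 2, 2, 3]
Stage 4 (CLIP -6 15): clip(8,-6,15)=8, clip(2,-6,15)=2, clip(5,-6,15)=5, clip(2,-6,15)=2, clip(2,-6,15)=2, clip(3,-6,15)=3 -> [8, 2, 5, 2, 2, 3]
Stage 5 (DIFF): s[0]=8, 2-8=-6, 5-2=3, 2-5=-3, 2-2=0, 3-2=1 -> [8, -6, 3, -3, 0, 1]

Answer: 8 -6 3 -3 0 1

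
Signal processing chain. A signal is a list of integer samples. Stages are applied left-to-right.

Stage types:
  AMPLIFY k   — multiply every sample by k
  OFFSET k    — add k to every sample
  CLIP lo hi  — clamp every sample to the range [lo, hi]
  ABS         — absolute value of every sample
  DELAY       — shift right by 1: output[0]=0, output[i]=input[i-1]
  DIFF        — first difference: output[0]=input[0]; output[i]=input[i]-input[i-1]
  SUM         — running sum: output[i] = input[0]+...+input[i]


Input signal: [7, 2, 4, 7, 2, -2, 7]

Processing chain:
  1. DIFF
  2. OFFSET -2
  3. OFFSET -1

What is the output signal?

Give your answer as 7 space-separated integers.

Input: [7, 2, 4, 7, 2, -2, 7]
Stage 1 (DIFF): s[0]=7, 2-7=-5, 4-2=2, 7-4=3, 2-7=-5, -2-2=-4, 7--2=9 -> [7, -5, 2, 3, -5, -4, 9]
Stage 2 (OFFSET -2): 7+-2=5, -5+-2=-7, 2+-2=0, 3+-2=1, -5+-2=-7, -4+-2=-6, 9+-2=7 -> [5, -7, 0, 1, -7, -6, 7]
Stage 3 (OFFSET -1): 5+-1=4, -7+-1=-8, 0+-1=-1, 1+-1=0, -7+-1=-8, -6+-1=-7, 7+-1=6 -> [4, -8, -1, 0, -8, -7, 6]

Answer: 4 -8 -1 0 -8 -7 6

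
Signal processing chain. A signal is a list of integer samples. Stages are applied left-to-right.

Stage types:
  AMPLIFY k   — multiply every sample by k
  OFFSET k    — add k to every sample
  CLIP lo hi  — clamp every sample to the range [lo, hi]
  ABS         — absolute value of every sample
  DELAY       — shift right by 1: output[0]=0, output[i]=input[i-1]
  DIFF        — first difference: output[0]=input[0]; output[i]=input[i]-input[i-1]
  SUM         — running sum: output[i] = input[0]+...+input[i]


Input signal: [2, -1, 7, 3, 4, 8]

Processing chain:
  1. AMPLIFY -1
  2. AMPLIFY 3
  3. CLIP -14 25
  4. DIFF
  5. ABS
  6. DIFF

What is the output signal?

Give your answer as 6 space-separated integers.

Answer: 6 3 8 -12 -2 -1

Derivation:
Input: [2, -1, 7, 3, 4, 8]
Stage 1 (AMPLIFY -1): 2*-1=-2, -1*-1=1, 7*-1=-7, 3*-1=-3, 4*-1=-4, 8*-1=-8 -> [-2, 1, -7, -3, -4, -8]
Stage 2 (AMPLIFY 3): -2*3=-6, 1*3=3, -7*3=-21, -3*3=-9, -4*3=-12, -8*3=-24 -> [-6, 3, -21, -9, -12, -24]
Stage 3 (CLIP -14 25): clip(-6,-14,25)=-6, clip(3,-14,25)=3, clip(-21,-14,25)=-14, clip(-9,-14,25)=-9, clip(-12,-14,25)=-12, clip(-24,-14,25)=-14 -> [-6, 3, -14, -9, -12, -14]
Stage 4 (DIFF): s[0]=-6, 3--6=9, -14-3=-17, -9--14=5, -12--9=-3, -14--12=-2 -> [-6, 9, -17, 5, -3, -2]
Stage 5 (ABS): |-6|=6, |9|=9, |-17|=17, |5|=5, |-3|=3, |-2|=2 -> [6, 9, 17, 5, 3, 2]
Stage 6 (DIFF): s[0]=6, 9-6=3, 17-9=8, 5-17=-12, 3-5=-2, 2-3=-1 -> [6, 3, 8, -12, -2, -1]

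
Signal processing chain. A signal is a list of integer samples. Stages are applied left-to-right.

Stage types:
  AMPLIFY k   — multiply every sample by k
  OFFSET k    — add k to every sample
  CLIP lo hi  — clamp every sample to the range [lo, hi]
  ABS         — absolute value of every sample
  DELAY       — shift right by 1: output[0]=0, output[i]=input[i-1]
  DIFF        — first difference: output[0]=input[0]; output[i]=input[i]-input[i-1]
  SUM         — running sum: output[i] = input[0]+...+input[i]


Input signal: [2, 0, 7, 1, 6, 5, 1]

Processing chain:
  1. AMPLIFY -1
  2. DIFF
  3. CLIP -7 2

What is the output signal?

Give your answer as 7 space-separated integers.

Answer: -2 2 -7 2 -5 1 2

Derivation:
Input: [2, 0, 7, 1, 6, 5, 1]
Stage 1 (AMPLIFY -1): 2*-1=-2, 0*-1=0, 7*-1=-7, 1*-1=-1, 6*-1=-6, 5*-1=-5, 1*-1=-1 -> [-2, 0, -7, -1, -6, -5, -1]
Stage 2 (DIFF): s[0]=-2, 0--2=2, -7-0=-7, -1--7=6, -6--1=-5, -5--6=1, -1--5=4 -> [-2, 2, -7, 6, -5, 1, 4]
Stage 3 (CLIP -7 2): clip(-2,-7,2)=-2, clip(2,-7,2)=2, clip(-7,-7,2)=-7, clip(6,-7,2)=2, clip(-5,-7,2)=-5, clip(1,-7,2)=1, clip(4,-7,2)=2 -> [-2, 2, -7, 2, -5, 1, 2]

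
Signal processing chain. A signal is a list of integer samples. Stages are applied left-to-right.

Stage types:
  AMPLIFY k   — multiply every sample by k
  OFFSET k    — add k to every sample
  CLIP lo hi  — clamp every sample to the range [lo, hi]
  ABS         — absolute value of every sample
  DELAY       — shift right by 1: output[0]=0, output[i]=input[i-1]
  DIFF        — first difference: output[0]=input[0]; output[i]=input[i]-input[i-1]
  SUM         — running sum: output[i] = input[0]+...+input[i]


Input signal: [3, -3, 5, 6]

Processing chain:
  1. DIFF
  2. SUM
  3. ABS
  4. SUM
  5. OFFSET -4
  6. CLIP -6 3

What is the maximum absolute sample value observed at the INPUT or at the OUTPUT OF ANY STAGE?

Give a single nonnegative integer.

Input: [3, -3, 5, 6] (max |s|=6)
Stage 1 (DIFF): s[0]=3, -3-3=-6, 5--3=8, 6-5=1 -> [3, -6, 8, 1] (max |s|=8)
Stage 2 (SUM): sum[0..0]=3, sum[0..1]=-3, sum[0..2]=5, sum[0..3]=6 -> [3, -3, 5, 6] (max |s|=6)
Stage 3 (ABS): |3|=3, |-3|=3, |5|=5, |6|=6 -> [3, 3, 5, 6] (max |s|=6)
Stage 4 (SUM): sum[0..0]=3, sum[0..1]=6, sum[0..2]=11, sum[0..3]=17 -> [3, 6, 11, 17] (max |s|=17)
Stage 5 (OFFSET -4): 3+-4=-1, 6+-4=2, 11+-4=7, 17+-4=13 -> [-1, 2, 7, 13] (max |s|=13)
Stage 6 (CLIP -6 3): clip(-1,-6,3)=-1, clip(2,-6,3)=2, clip(7,-6,3)=3, clip(13,-6,3)=3 -> [-1, 2, 3, 3] (max |s|=3)
Overall max amplitude: 17

Answer: 17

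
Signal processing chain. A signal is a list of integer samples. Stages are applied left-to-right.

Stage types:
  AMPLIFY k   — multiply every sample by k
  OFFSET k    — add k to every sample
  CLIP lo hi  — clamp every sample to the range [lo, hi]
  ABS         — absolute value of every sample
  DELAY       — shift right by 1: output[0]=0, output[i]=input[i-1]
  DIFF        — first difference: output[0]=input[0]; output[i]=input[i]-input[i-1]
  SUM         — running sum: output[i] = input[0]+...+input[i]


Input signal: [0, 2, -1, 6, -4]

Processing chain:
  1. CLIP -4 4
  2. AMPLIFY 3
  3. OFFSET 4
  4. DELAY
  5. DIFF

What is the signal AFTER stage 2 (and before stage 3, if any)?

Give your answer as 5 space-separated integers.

Answer: 0 6 -3 12 -12

Derivation:
Input: [0, 2, -1, 6, -4]
Stage 1 (CLIP -4 4): clip(0,-4,4)=0, clip(2,-4,4)=2, clip(-1,-4,4)=-1, clip(6,-4,4)=4, clip(-4,-4,4)=-4 -> [0, 2, -1, 4, -4]
Stage 2 (AMPLIFY 3): 0*3=0, 2*3=6, -1*3=-3, 4*3=12, -4*3=-12 -> [0, 6, -3, 12, -12]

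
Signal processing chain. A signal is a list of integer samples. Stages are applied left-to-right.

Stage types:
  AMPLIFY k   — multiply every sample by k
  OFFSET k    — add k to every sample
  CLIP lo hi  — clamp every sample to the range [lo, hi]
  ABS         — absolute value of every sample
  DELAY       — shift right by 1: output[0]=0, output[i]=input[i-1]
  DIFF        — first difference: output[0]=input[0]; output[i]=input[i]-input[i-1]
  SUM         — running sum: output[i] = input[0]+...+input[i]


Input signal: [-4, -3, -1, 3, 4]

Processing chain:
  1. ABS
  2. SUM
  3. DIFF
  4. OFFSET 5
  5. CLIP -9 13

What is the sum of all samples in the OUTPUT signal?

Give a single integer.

Answer: 40

Derivation:
Input: [-4, -3, -1, 3, 4]
Stage 1 (ABS): |-4|=4, |-3|=3, |-1|=1, |3|=3, |4|=4 -> [4, 3, 1, 3, 4]
Stage 2 (SUM): sum[0..0]=4, sum[0..1]=7, sum[0..2]=8, sum[0..3]=11, sum[0..4]=15 -> [4, 7, 8, 11, 15]
Stage 3 (DIFF): s[0]=4, 7-4=3, 8-7=1, 11-8=3, 15-11=4 -> [4, 3, 1, 3, 4]
Stage 4 (OFFSET 5): 4+5=9, 3+5=8, 1+5=6, 3+5=8, 4+5=9 -> [9, 8, 6, 8, 9]
Stage 5 (CLIP -9 13): clip(9,-9,13)=9, clip(8,-9,13)=8, clip(6,-9,13)=6, clip(8,-9,13)=8, clip(9,-9,13)=9 -> [9, 8, 6, 8, 9]
Output sum: 40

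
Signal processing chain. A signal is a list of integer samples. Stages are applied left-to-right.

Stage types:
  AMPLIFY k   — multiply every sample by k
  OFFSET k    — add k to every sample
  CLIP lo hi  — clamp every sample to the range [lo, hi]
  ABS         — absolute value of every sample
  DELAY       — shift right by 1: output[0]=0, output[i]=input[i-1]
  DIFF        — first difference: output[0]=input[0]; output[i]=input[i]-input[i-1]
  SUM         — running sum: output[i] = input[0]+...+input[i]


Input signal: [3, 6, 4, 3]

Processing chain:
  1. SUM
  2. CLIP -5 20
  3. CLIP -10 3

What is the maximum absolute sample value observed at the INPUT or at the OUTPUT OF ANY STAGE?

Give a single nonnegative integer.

Answer: 16

Derivation:
Input: [3, 6, 4, 3] (max |s|=6)
Stage 1 (SUM): sum[0..0]=3, sum[0..1]=9, sum[0..2]=13, sum[0..3]=16 -> [3, 9, 13, 16] (max |s|=16)
Stage 2 (CLIP -5 20): clip(3,-5,20)=3, clip(9,-5,20)=9, clip(13,-5,20)=13, clip(16,-5,20)=16 -> [3, 9, 13, 16] (max |s|=16)
Stage 3 (CLIP -10 3): clip(3,-10,3)=3, clip(9,-10,3)=3, clip(13,-10,3)=3, clip(16,-10,3)=3 -> [3, 3, 3, 3] (max |s|=3)
Overall max amplitude: 16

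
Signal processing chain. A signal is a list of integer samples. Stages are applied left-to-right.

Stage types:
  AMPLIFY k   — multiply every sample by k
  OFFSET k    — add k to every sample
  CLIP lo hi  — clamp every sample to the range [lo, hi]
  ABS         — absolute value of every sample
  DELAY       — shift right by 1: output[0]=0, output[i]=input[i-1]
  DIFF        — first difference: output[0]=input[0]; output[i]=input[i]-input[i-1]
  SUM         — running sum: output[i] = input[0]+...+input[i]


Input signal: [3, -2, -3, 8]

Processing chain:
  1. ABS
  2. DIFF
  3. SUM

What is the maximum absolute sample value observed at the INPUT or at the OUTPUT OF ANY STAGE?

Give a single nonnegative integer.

Input: [3, -2, -3, 8] (max |s|=8)
Stage 1 (ABS): |3|=3, |-2|=2, |-3|=3, |8|=8 -> [3, 2, 3, 8] (max |s|=8)
Stage 2 (DIFF): s[0]=3, 2-3=-1, 3-2=1, 8-3=5 -> [3, -1, 1, 5] (max |s|=5)
Stage 3 (SUM): sum[0..0]=3, sum[0..1]=2, sum[0..2]=3, sum[0..3]=8 -> [3, 2, 3, 8] (max |s|=8)
Overall max amplitude: 8

Answer: 8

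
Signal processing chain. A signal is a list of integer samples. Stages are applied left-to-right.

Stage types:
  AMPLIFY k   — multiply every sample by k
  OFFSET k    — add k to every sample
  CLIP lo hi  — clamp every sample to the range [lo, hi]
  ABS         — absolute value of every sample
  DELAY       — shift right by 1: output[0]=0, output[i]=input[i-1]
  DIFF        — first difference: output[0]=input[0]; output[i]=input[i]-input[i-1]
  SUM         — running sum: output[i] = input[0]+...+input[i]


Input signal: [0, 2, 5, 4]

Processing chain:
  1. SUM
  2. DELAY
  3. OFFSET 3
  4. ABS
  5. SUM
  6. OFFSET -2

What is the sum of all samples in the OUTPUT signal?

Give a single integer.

Answer: 33

Derivation:
Input: [0, 2, 5, 4]
Stage 1 (SUM): sum[0..0]=0, sum[0..1]=2, sum[0..2]=7, sum[0..3]=11 -> [0, 2, 7, 11]
Stage 2 (DELAY): [0, 0, 2, 7] = [0, 0, 2, 7] -> [0, 0, 2, 7]
Stage 3 (OFFSET 3): 0+3=3, 0+3=3, 2+3=5, 7+3=10 -> [3, 3, 5, 10]
Stage 4 (ABS): |3|=3, |3|=3, |5|=5, |10|=10 -> [3, 3, 5, 10]
Stage 5 (SUM): sum[0..0]=3, sum[0..1]=6, sum[0..2]=11, sum[0..3]=21 -> [3, 6, 11, 21]
Stage 6 (OFFSET -2): 3+-2=1, 6+-2=4, 11+-2=9, 21+-2=19 -> [1, 4, 9, 19]
Output sum: 33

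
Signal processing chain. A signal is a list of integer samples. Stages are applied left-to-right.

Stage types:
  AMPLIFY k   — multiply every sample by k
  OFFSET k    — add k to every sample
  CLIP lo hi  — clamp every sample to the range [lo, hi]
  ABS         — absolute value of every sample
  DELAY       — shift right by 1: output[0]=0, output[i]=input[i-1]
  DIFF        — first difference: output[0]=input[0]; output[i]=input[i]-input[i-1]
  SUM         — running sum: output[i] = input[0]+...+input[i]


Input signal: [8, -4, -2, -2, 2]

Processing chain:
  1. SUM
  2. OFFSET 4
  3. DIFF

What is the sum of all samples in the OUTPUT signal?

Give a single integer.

Input: [8, -4, -2, -2, 2]
Stage 1 (SUM): sum[0..0]=8, sum[0..1]=4, sum[0..2]=2, sum[0..3]=0, sum[0..4]=2 -> [8, 4, 2, 0, 2]
Stage 2 (OFFSET 4): 8+4=12, 4+4=8, 2+4=6, 0+4=4, 2+4=6 -> [12, 8, 6, 4, 6]
Stage 3 (DIFF): s[0]=12, 8-12=-4, 6-8=-2, 4-6=-2, 6-4=2 -> [12, -4, -2, -2, 2]
Output sum: 6

Answer: 6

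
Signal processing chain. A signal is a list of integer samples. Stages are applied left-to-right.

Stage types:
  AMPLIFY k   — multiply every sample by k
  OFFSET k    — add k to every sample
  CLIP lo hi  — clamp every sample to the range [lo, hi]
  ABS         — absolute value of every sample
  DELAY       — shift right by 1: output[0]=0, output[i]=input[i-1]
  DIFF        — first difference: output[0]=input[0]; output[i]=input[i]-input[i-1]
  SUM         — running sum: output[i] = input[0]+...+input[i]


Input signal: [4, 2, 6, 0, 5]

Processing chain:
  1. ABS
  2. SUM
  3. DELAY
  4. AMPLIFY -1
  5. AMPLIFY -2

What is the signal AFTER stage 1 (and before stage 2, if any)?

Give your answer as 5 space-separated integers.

Answer: 4 2 6 0 5

Derivation:
Input: [4, 2, 6, 0, 5]
Stage 1 (ABS): |4|=4, |2|=2, |6|=6, |0|=0, |5|=5 -> [4, 2, 6, 0, 5]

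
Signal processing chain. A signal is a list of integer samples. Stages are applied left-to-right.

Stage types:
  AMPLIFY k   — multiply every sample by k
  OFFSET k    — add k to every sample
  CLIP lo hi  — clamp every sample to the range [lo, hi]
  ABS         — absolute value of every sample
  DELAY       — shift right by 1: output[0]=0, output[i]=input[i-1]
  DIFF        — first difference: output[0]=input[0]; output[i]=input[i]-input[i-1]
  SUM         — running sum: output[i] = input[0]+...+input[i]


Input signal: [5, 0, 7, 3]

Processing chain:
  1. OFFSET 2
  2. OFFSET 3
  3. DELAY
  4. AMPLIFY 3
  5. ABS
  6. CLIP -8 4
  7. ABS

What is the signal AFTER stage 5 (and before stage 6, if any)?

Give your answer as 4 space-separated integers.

Answer: 0 30 15 36

Derivation:
Input: [5, 0, 7, 3]
Stage 1 (OFFSET 2): 5+2=7, 0+2=2, 7+2=9, 3+2=5 -> [7, 2, 9, 5]
Stage 2 (OFFSET 3): 7+3=10, 2+3=5, 9+3=12, 5+3=8 -> [10, 5, 12, 8]
Stage 3 (DELAY): [0, 10, 5, 12] = [0, 10, 5, 12] -> [0, 10, 5, 12]
Stage 4 (AMPLIFY 3): 0*3=0, 10*3=30, 5*3=15, 12*3=36 -> [0, 30, 15, 36]
Stage 5 (ABS): |0|=0, |30|=30, |15|=15, |36|=36 -> [0, 30, 15, 36]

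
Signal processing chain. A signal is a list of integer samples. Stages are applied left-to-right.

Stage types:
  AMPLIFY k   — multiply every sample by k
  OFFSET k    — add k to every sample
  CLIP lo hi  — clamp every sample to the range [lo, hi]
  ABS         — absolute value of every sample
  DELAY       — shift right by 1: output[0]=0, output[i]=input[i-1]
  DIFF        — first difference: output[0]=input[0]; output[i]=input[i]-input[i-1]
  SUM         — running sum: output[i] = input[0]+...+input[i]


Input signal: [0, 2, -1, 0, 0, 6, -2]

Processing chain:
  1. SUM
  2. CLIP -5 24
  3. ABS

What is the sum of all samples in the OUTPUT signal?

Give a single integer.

Input: [0, 2, -1, 0, 0, 6, -2]
Stage 1 (SUM): sum[0..0]=0, sum[0..1]=2, sum[0..2]=1, sum[0..3]=1, sum[0..4]=1, sum[0..5]=7, sum[0..6]=5 -> [0, 2, 1, 1, 1, 7, 5]
Stage 2 (CLIP -5 24): clip(0,-5,24)=0, clip(2,-5,24)=2, clip(1,-5,24)=1, clip(1,-5,24)=1, clip(1,-5,24)=1, clip(7,-5,24)=7, clip(5,-5,24)=5 -> [0, 2, 1, 1, 1, 7, 5]
Stage 3 (ABS): |0|=0, |2|=2, |1|=1, |1|=1, |1|=1, |7|=7, |5|=5 -> [0, 2, 1, 1, 1, 7, 5]
Output sum: 17

Answer: 17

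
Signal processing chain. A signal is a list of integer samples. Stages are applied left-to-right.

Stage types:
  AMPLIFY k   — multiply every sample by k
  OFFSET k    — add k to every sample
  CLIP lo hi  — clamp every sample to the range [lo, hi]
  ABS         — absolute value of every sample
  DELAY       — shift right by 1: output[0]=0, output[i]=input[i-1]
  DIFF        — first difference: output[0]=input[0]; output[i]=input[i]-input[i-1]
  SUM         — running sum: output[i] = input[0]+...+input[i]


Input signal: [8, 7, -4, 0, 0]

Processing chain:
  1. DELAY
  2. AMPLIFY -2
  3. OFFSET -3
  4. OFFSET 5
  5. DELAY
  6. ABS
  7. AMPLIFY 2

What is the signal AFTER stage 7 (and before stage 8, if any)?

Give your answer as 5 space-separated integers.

Input: [8, 7, -4, 0, 0]
Stage 1 (DELAY): [0, 8, 7, -4, 0] = [0, 8, 7, -4, 0] -> [0, 8, 7, -4, 0]
Stage 2 (AMPLIFY -2): 0*-2=0, 8*-2=-16, 7*-2=-14, -4*-2=8, 0*-2=0 -> [0, -16, -14, 8, 0]
Stage 3 (OFFSET -3): 0+-3=-3, -16+-3=-19, -14+-3=-17, 8+-3=5, 0+-3=-3 -> [-3, -19, -17, 5, -3]
Stage 4 (OFFSET 5): -3+5=2, -19+5=-14, -17+5=-12, 5+5=10, -3+5=2 -> [2, -14, -12, 10, 2]
Stage 5 (DELAY): [0, 2, -14, -12, 10] = [0, 2, -14, -12, 10] -> [0, 2, -14, -12, 10]
Stage 6 (ABS): |0|=0, |2|=2, |-14|=14, |-12|=12, |10|=10 -> [0, 2, 14, 12, 10]
Stage 7 (AMPLIFY 2): 0*2=0, 2*2=4, 14*2=28, 12*2=24, 10*2=20 -> [0, 4, 28, 24, 20]

Answer: 0 4 28 24 20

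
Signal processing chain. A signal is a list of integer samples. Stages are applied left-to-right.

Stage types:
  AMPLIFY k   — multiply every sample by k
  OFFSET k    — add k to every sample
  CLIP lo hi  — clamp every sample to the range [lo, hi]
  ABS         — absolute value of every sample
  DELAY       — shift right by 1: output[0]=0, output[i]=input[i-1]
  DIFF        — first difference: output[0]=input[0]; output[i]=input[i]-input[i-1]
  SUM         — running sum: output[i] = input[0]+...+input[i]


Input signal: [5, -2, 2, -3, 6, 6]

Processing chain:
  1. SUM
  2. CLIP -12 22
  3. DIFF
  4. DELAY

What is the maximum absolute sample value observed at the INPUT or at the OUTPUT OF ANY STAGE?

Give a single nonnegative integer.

Answer: 14

Derivation:
Input: [5, -2, 2, -3, 6, 6] (max |s|=6)
Stage 1 (SUM): sum[0..0]=5, sum[0..1]=3, sum[0..2]=5, sum[0..3]=2, sum[0..4]=8, sum[0..5]=14 -> [5, 3, 5, 2, 8, 14] (max |s|=14)
Stage 2 (CLIP -12 22): clip(5,-12,22)=5, clip(3,-12,22)=3, clip(5,-12,22)=5, clip(2,-12,22)=2, clip(8,-12,22)=8, clip(14,-12,22)=14 -> [5, 3, 5, 2, 8, 14] (max |s|=14)
Stage 3 (DIFF): s[0]=5, 3-5=-2, 5-3=2, 2-5=-3, 8-2=6, 14-8=6 -> [5, -2, 2, -3, 6, 6] (max |s|=6)
Stage 4 (DELAY): [0, 5, -2, 2, -3, 6] = [0, 5, -2, 2, -3, 6] -> [0, 5, -2, 2, -3, 6] (max |s|=6)
Overall max amplitude: 14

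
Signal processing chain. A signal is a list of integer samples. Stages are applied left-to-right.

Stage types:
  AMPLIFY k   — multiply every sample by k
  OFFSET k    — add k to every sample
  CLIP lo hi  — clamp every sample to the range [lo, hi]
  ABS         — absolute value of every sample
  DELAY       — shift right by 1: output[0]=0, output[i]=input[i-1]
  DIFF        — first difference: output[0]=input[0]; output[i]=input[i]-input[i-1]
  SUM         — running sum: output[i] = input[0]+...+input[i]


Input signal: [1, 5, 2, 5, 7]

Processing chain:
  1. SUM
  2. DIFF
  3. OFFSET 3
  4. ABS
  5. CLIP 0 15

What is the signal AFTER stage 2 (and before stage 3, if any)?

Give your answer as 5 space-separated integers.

Answer: 1 5 2 5 7

Derivation:
Input: [1, 5, 2, 5, 7]
Stage 1 (SUM): sum[0..0]=1, sum[0..1]=6, sum[0..2]=8, sum[0..3]=13, sum[0..4]=20 -> [1, 6, 8, 13, 20]
Stage 2 (DIFF): s[0]=1, 6-1=5, 8-6=2, 13-8=5, 20-13=7 -> [1, 5, 2, 5, 7]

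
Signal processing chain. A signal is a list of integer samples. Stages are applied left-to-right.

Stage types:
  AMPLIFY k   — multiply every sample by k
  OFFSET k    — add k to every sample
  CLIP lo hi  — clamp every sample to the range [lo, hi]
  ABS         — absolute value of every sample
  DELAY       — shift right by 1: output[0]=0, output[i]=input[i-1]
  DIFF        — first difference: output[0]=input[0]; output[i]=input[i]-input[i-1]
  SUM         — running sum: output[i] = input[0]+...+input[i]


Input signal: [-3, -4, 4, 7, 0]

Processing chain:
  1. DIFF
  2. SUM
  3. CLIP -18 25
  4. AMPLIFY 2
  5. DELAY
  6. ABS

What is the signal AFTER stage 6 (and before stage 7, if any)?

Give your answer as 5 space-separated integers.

Answer: 0 6 8 8 14

Derivation:
Input: [-3, -4, 4, 7, 0]
Stage 1 (DIFF): s[0]=-3, -4--3=-1, 4--4=8, 7-4=3, 0-7=-7 -> [-3, -1, 8, 3, -7]
Stage 2 (SUM): sum[0..0]=-3, sum[0..1]=-4, sum[0..2]=4, sum[0..3]=7, sum[0..4]=0 -> [-3, -4, 4, 7, 0]
Stage 3 (CLIP -18 25): clip(-3,-18,25)=-3, clip(-4,-18,25)=-4, clip(4,-18,25)=4, clip(7,-18,25)=7, clip(0,-18,25)=0 -> [-3, -4, 4, 7, 0]
Stage 4 (AMPLIFY 2): -3*2=-6, -4*2=-8, 4*2=8, 7*2=14, 0*2=0 -> [-6, -8, 8, 14, 0]
Stage 5 (DELAY): [0, -6, -8, 8, 14] = [0, -6, -8, 8, 14] -> [0, -6, -8, 8, 14]
Stage 6 (ABS): |0|=0, |-6|=6, |-8|=8, |8|=8, |14|=14 -> [0, 6, 8, 8, 14]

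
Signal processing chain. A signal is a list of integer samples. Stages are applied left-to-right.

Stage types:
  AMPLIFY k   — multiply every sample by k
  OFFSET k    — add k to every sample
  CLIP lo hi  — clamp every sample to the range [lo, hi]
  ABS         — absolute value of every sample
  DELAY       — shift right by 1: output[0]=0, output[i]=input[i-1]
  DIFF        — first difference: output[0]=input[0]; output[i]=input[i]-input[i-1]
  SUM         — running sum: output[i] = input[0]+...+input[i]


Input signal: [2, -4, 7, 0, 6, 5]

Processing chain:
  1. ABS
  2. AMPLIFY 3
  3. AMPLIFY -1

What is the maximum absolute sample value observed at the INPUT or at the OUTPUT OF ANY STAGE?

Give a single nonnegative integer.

Answer: 21

Derivation:
Input: [2, -4, 7, 0, 6, 5] (max |s|=7)
Stage 1 (ABS): |2|=2, |-4|=4, |7|=7, |0|=0, |6|=6, |5|=5 -> [2, 4, 7, 0, 6, 5] (max |s|=7)
Stage 2 (AMPLIFY 3): 2*3=6, 4*3=12, 7*3=21, 0*3=0, 6*3=18, 5*3=15 -> [6, 12, 21, 0, 18, 15] (max |s|=21)
Stage 3 (AMPLIFY -1): 6*-1=-6, 12*-1=-12, 21*-1=-21, 0*-1=0, 18*-1=-18, 15*-1=-15 -> [-6, -12, -21, 0, -18, -15] (max |s|=21)
Overall max amplitude: 21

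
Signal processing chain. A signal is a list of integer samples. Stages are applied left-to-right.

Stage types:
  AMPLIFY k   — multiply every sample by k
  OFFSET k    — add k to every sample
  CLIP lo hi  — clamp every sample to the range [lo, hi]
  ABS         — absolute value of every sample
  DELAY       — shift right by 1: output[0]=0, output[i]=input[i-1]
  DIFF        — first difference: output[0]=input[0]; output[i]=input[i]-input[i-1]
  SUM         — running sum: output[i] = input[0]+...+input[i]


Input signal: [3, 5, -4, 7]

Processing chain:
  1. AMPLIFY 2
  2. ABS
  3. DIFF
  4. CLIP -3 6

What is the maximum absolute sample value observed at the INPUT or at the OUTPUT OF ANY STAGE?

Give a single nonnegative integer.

Answer: 14

Derivation:
Input: [3, 5, -4, 7] (max |s|=7)
Stage 1 (AMPLIFY 2): 3*2=6, 5*2=10, -4*2=-8, 7*2=14 -> [6, 10, -8, 14] (max |s|=14)
Stage 2 (ABS): |6|=6, |10|=10, |-8|=8, |14|=14 -> [6, 10, 8, 14] (max |s|=14)
Stage 3 (DIFF): s[0]=6, 10-6=4, 8-10=-2, 14-8=6 -> [6, 4, -2, 6] (max |s|=6)
Stage 4 (CLIP -3 6): clip(6,-3,6)=6, clip(4,-3,6)=4, clip(-2,-3,6)=-2, clip(6,-3,6)=6 -> [6, 4, -2, 6] (max |s|=6)
Overall max amplitude: 14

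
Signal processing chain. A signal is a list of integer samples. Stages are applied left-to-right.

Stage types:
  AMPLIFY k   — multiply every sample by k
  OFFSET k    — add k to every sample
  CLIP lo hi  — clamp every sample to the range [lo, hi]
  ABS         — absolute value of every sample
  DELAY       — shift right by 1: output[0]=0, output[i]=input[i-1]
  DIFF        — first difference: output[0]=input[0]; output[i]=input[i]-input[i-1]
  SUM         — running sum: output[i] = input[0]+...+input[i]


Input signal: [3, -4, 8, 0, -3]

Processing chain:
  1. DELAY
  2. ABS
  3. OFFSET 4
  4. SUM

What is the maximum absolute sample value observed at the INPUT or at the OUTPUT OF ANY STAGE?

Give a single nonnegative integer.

Answer: 35

Derivation:
Input: [3, -4, 8, 0, -3] (max |s|=8)
Stage 1 (DELAY): [0, 3, -4, 8, 0] = [0, 3, -4, 8, 0] -> [0, 3, -4, 8, 0] (max |s|=8)
Stage 2 (ABS): |0|=0, |3|=3, |-4|=4, |8|=8, |0|=0 -> [0, 3, 4, 8, 0] (max |s|=8)
Stage 3 (OFFSET 4): 0+4=4, 3+4=7, 4+4=8, 8+4=12, 0+4=4 -> [4, 7, 8, 12, 4] (max |s|=12)
Stage 4 (SUM): sum[0..0]=4, sum[0..1]=11, sum[0..2]=19, sum[0..3]=31, sum[0..4]=35 -> [4, 11, 19, 31, 35] (max |s|=35)
Overall max amplitude: 35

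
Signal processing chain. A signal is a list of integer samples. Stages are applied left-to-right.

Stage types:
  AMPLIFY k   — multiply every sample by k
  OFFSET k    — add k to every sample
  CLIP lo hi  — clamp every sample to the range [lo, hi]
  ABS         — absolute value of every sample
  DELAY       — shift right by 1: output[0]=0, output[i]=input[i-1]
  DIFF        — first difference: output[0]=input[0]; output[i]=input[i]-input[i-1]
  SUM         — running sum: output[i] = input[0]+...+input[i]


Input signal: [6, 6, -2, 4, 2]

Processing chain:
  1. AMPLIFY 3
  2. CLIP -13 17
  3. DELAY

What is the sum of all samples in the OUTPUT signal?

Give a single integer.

Answer: 40

Derivation:
Input: [6, 6, -2, 4, 2]
Stage 1 (AMPLIFY 3): 6*3=18, 6*3=18, -2*3=-6, 4*3=12, 2*3=6 -> [18, 18, -6, 12, 6]
Stage 2 (CLIP -13 17): clip(18,-13,17)=17, clip(18,-13,17)=17, clip(-6,-13,17)=-6, clip(12,-13,17)=12, clip(6,-13,17)=6 -> [17, 17, -6, 12, 6]
Stage 3 (DELAY): [0, 17, 17, -6, 12] = [0, 17, 17, -6, 12] -> [0, 17, 17, -6, 12]
Output sum: 40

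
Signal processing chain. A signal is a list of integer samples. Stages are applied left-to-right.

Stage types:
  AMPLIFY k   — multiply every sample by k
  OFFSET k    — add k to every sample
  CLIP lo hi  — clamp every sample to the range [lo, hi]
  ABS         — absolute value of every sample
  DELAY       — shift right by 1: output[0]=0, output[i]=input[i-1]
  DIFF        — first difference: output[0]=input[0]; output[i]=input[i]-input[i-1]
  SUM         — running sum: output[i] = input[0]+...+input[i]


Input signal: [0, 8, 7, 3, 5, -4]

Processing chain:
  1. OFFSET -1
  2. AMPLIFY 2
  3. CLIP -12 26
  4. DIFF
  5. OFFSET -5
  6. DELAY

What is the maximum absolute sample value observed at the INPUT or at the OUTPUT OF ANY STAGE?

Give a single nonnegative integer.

Answer: 23

Derivation:
Input: [0, 8, 7, 3, 5, -4] (max |s|=8)
Stage 1 (OFFSET -1): 0+-1=-1, 8+-1=7, 7+-1=6, 3+-1=2, 5+-1=4, -4+-1=-5 -> [-1, 7, 6, 2, 4, -5] (max |s|=7)
Stage 2 (AMPLIFY 2): -1*2=-2, 7*2=14, 6*2=12, 2*2=4, 4*2=8, -5*2=-10 -> [-2, 14, 12, 4, 8, -10] (max |s|=14)
Stage 3 (CLIP -12 26): clip(-2,-12,26)=-2, clip(14,-12,26)=14, clip(12,-12,26)=12, clip(4,-12,26)=4, clip(8,-12,26)=8, clip(-10,-12,26)=-10 -> [-2, 14, 12, 4, 8, -10] (max |s|=14)
Stage 4 (DIFF): s[0]=-2, 14--2=16, 12-14=-2, 4-12=-8, 8-4=4, -10-8=-18 -> [-2, 16, -2, -8, 4, -18] (max |s|=18)
Stage 5 (OFFSET -5): -2+-5=-7, 16+-5=11, -2+-5=-7, -8+-5=-13, 4+-5=-1, -18+-5=-23 -> [-7, 11, -7, -13, -1, -23] (max |s|=23)
Stage 6 (DELAY): [0, -7, 11, -7, -13, -1] = [0, -7, 11, -7, -13, -1] -> [0, -7, 11, -7, -13, -1] (max |s|=13)
Overall max amplitude: 23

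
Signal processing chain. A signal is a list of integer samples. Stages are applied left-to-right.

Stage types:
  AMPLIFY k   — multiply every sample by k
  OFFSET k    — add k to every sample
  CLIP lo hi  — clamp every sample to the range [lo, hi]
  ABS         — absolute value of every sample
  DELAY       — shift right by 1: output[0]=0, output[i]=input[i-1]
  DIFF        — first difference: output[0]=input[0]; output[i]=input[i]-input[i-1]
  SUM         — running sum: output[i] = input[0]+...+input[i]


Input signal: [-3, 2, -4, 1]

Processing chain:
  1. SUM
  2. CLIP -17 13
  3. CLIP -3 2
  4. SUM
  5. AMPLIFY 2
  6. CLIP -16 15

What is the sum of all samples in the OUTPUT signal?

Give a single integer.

Input: [-3, 2, -4, 1]
Stage 1 (SUM): sum[0..0]=-3, sum[0..1]=-1, sum[0..2]=-5, sum[0..3]=-4 -> [-3, -1, -5, -4]
Stage 2 (CLIP -17 13): clip(-3,-17,13)=-3, clip(-1,-17,13)=-1, clip(-5,-17,13)=-5, clip(-4,-17,13)=-4 -> [-3, -1, -5, -4]
Stage 3 (CLIP -3 2): clip(-3,-3,2)=-3, clip(-1,-3,2)=-1, clip(-5,-3,2)=-3, clip(-4,-3,2)=-3 -> [-3, -1, -3, -3]
Stage 4 (SUM): sum[0..0]=-3, sum[0..1]=-4, sum[0..2]=-7, sum[0..3]=-10 -> [-3, -4, -7, -10]
Stage 5 (AMPLIFY 2): -3*2=-6, -4*2=-8, -7*2=-14, -10*2=-20 -> [-6, -8, -14, -20]
Stage 6 (CLIP -16 15): clip(-6,-16,15)=-6, clip(-8,-16,15)=-8, clip(-14,-16,15)=-14, clip(-20,-16,15)=-16 -> [-6, -8, -14, -16]
Output sum: -44

Answer: -44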